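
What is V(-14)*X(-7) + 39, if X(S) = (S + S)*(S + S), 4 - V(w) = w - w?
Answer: 823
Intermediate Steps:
V(w) = 4 (V(w) = 4 - (w - w) = 4 - 1*0 = 4 + 0 = 4)
X(S) = 4*S**2 (X(S) = (2*S)*(2*S) = 4*S**2)
V(-14)*X(-7) + 39 = 4*(4*(-7)**2) + 39 = 4*(4*49) + 39 = 4*196 + 39 = 784 + 39 = 823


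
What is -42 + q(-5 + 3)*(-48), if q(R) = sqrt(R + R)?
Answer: -42 - 96*I ≈ -42.0 - 96.0*I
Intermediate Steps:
q(R) = sqrt(2)*sqrt(R) (q(R) = sqrt(2*R) = sqrt(2)*sqrt(R))
-42 + q(-5 + 3)*(-48) = -42 + (sqrt(2)*sqrt(-5 + 3))*(-48) = -42 + (sqrt(2)*sqrt(-2))*(-48) = -42 + (sqrt(2)*(I*sqrt(2)))*(-48) = -42 + (2*I)*(-48) = -42 - 96*I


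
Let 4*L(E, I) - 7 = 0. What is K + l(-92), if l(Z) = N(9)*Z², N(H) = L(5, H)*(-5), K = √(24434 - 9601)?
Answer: -74060 + √14833 ≈ -73938.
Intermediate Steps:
L(E, I) = 7/4 (L(E, I) = 7/4 + (¼)*0 = 7/4 + 0 = 7/4)
K = √14833 ≈ 121.79
N(H) = -35/4 (N(H) = (7/4)*(-5) = -35/4)
l(Z) = -35*Z²/4
K + l(-92) = √14833 - 35/4*(-92)² = √14833 - 35/4*8464 = √14833 - 74060 = -74060 + √14833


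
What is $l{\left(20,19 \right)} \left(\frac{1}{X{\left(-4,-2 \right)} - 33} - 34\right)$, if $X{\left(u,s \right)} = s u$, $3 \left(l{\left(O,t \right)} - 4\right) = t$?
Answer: $- \frac{26381}{75} \approx -351.75$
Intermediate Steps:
$l{\left(O,t \right)} = 4 + \frac{t}{3}$
$l{\left(20,19 \right)} \left(\frac{1}{X{\left(-4,-2 \right)} - 33} - 34\right) = \left(4 + \frac{1}{3} \cdot 19\right) \left(\frac{1}{\left(-2\right) \left(-4\right) - 33} - 34\right) = \left(4 + \frac{19}{3}\right) \left(\frac{1}{8 - 33} - 34\right) = \frac{31 \left(\frac{1}{-25} - 34\right)}{3} = \frac{31 \left(- \frac{1}{25} - 34\right)}{3} = \frac{31}{3} \left(- \frac{851}{25}\right) = - \frac{26381}{75}$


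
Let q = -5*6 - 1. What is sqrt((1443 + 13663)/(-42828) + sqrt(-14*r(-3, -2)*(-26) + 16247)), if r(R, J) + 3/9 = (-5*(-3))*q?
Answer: sqrt(-23478 + 22188*I*sqrt(1378209))/258 ≈ 13.982 + 13.994*I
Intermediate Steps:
q = -31 (q = -30 - 1 = -31)
r(R, J) = -1396/3 (r(R, J) = -1/3 - 5*(-3)*(-31) = -1/3 + 15*(-31) = -1/3 - 465 = -1396/3)
sqrt((1443 + 13663)/(-42828) + sqrt(-14*r(-3, -2)*(-26) + 16247)) = sqrt((1443 + 13663)/(-42828) + sqrt(-14*(-1396/3)*(-26) + 16247)) = sqrt(15106*(-1/42828) + sqrt((19544/3)*(-26) + 16247)) = sqrt(-91/258 + sqrt(-508144/3 + 16247)) = sqrt(-91/258 + sqrt(-459403/3)) = sqrt(-91/258 + I*sqrt(1378209)/3)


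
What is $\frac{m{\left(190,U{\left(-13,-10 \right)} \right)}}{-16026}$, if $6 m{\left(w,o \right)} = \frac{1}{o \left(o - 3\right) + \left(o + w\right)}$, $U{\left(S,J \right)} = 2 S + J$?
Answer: $- \frac{1}{149811048} \approx -6.6751 \cdot 10^{-9}$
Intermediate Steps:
$U{\left(S,J \right)} = J + 2 S$
$m{\left(w,o \right)} = \frac{1}{6 \left(o + w + o \left(-3 + o\right)\right)}$ ($m{\left(w,o \right)} = \frac{1}{6 \left(o \left(o - 3\right) + \left(o + w\right)\right)} = \frac{1}{6 \left(o \left(-3 + o\right) + \left(o + w\right)\right)} = \frac{1}{6 \left(o + w + o \left(-3 + o\right)\right)}$)
$\frac{m{\left(190,U{\left(-13,-10 \right)} \right)}}{-16026} = \frac{\frac{1}{6} \frac{1}{190 + \left(-10 + 2 \left(-13\right)\right)^{2} - 2 \left(-10 + 2 \left(-13\right)\right)}}{-16026} = \frac{1}{6 \left(190 + \left(-10 - 26\right)^{2} - 2 \left(-10 - 26\right)\right)} \left(- \frac{1}{16026}\right) = \frac{1}{6 \left(190 + \left(-36\right)^{2} - -72\right)} \left(- \frac{1}{16026}\right) = \frac{1}{6 \left(190 + 1296 + 72\right)} \left(- \frac{1}{16026}\right) = \frac{1}{6 \cdot 1558} \left(- \frac{1}{16026}\right) = \frac{1}{6} \cdot \frac{1}{1558} \left(- \frac{1}{16026}\right) = \frac{1}{9348} \left(- \frac{1}{16026}\right) = - \frac{1}{149811048}$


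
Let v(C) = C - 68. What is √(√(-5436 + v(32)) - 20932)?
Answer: 2*√(-5233 + 3*I*√38) ≈ 0.25564 + 144.68*I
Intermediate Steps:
v(C) = -68 + C
√(√(-5436 + v(32)) - 20932) = √(√(-5436 + (-68 + 32)) - 20932) = √(√(-5436 - 36) - 20932) = √(√(-5472) - 20932) = √(12*I*√38 - 20932) = √(-20932 + 12*I*√38)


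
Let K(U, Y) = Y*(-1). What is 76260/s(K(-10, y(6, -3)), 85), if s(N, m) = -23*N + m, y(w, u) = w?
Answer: 76260/223 ≈ 341.97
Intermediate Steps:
K(U, Y) = -Y
s(N, m) = m - 23*N
76260/s(K(-10, y(6, -3)), 85) = 76260/(85 - (-23)*6) = 76260/(85 - 23*(-6)) = 76260/(85 + 138) = 76260/223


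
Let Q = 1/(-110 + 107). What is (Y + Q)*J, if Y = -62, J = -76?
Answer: 14212/3 ≈ 4737.3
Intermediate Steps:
Q = -⅓ (Q = 1/(-3) = -⅓ ≈ -0.33333)
(Y + Q)*J = (-62 - ⅓)*(-76) = -187/3*(-76) = 14212/3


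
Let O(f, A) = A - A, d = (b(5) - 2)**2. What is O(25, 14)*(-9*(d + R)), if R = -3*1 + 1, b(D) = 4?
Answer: 0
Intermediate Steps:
d = 4 (d = (4 - 2)**2 = 2**2 = 4)
R = -2 (R = -3 + 1 = -2)
O(f, A) = 0
O(25, 14)*(-9*(d + R)) = 0*(-9*(4 - 2)) = 0*(-9*2) = 0*(-18) = 0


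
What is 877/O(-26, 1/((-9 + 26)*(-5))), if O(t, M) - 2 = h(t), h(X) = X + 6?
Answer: -877/18 ≈ -48.722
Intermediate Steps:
h(X) = 6 + X
O(t, M) = 8 + t (O(t, M) = 2 + (6 + t) = 8 + t)
877/O(-26, 1/((-9 + 26)*(-5))) = 877/(8 - 26) = 877/(-18) = 877*(-1/18) = -877/18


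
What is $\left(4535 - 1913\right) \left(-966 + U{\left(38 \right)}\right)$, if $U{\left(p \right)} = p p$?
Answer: $1253316$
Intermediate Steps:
$U{\left(p \right)} = p^{2}$
$\left(4535 - 1913\right) \left(-966 + U{\left(38 \right)}\right) = \left(4535 - 1913\right) \left(-966 + 38^{2}\right) = 2622 \left(-966 + 1444\right) = 2622 \cdot 478 = 1253316$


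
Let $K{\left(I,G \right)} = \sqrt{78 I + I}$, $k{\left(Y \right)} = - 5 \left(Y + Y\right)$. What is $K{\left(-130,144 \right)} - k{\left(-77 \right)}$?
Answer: $-770 + i \sqrt{10270} \approx -770.0 + 101.34 i$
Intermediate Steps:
$k{\left(Y \right)} = - 10 Y$ ($k{\left(Y \right)} = - 5 \cdot 2 Y = - 10 Y$)
$K{\left(I,G \right)} = \sqrt{79} \sqrt{I}$ ($K{\left(I,G \right)} = \sqrt{79 I} = \sqrt{79} \sqrt{I}$)
$K{\left(-130,144 \right)} - k{\left(-77 \right)} = \sqrt{79} \sqrt{-130} - \left(-10\right) \left(-77\right) = \sqrt{79} i \sqrt{130} - 770 = i \sqrt{10270} - 770 = -770 + i \sqrt{10270}$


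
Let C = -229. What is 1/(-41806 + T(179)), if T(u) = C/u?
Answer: -179/7483503 ≈ -2.3919e-5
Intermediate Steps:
T(u) = -229/u
1/(-41806 + T(179)) = 1/(-41806 - 229/179) = 1/(-7483503/179) = -179/7483503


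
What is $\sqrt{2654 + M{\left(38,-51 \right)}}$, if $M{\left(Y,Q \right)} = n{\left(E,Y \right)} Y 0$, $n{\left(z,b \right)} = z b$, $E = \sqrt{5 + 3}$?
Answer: $\sqrt{2654} \approx 51.517$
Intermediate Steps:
$E = 2 \sqrt{2}$ ($E = \sqrt{8} = 2 \sqrt{2} \approx 2.8284$)
$n{\left(z,b \right)} = b z$
$M{\left(Y,Q \right)} = 0$ ($M{\left(Y,Q \right)} = Y 2 \sqrt{2} Y 0 = 2 Y \sqrt{2} Y 0 = 2 \sqrt{2} Y^{2} \cdot 0 = 0$)
$\sqrt{2654 + M{\left(38,-51 \right)}} = \sqrt{2654 + 0} = \sqrt{2654}$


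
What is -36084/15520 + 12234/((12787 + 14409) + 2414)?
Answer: -75479/39480 ≈ -1.9118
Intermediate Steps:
-36084/15520 + 12234/((12787 + 14409) + 2414) = -36084*1/15520 + 12234/(27196 + 2414) = -93/40 + 12234/29610 = -93/40 + 12234*(1/29610) = -93/40 + 2039/4935 = -75479/39480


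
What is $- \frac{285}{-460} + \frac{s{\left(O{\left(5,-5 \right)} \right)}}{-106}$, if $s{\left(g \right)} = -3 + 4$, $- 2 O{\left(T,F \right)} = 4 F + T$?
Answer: $\frac{2975}{4876} \approx 0.61013$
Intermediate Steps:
$O{\left(T,F \right)} = - 2 F - \frac{T}{2}$ ($O{\left(T,F \right)} = - \frac{4 F + T}{2} = - \frac{T + 4 F}{2} = - 2 F - \frac{T}{2}$)
$s{\left(g \right)} = 1$
$- \frac{285}{-460} + \frac{s{\left(O{\left(5,-5 \right)} \right)}}{-106} = - \frac{285}{-460} + 1 \frac{1}{-106} = \left(-285\right) \left(- \frac{1}{460}\right) + 1 \left(- \frac{1}{106}\right) = \frac{57}{92} - \frac{1}{106} = \frac{2975}{4876}$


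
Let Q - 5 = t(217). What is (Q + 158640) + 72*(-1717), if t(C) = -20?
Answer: 35001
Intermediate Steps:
Q = -15 (Q = 5 - 20 = -15)
(Q + 158640) + 72*(-1717) = (-15 + 158640) + 72*(-1717) = 158625 - 123624 = 35001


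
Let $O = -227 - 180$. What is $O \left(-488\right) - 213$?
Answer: $198403$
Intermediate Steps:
$O = -407$
$O \left(-488\right) - 213 = \left(-407\right) \left(-488\right) - 213 = 198616 - 213 = 198403$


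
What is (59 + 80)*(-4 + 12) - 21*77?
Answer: -505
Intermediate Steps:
(59 + 80)*(-4 + 12) - 21*77 = 139*8 - 1617 = 1112 - 1617 = -505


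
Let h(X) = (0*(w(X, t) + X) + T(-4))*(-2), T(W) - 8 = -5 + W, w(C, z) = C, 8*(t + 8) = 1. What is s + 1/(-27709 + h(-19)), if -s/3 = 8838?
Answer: -734623399/27707 ≈ -26514.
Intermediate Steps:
t = -63/8 (t = -8 + (1/8)*1 = -8 + 1/8 = -63/8 ≈ -7.8750)
s = -26514 (s = -3*8838 = -26514)
T(W) = 3 + W (T(W) = 8 + (-5 + W) = 3 + W)
h(X) = 2 (h(X) = (0*(X + X) + (3 - 4))*(-2) = (0*(2*X) - 1)*(-2) = (0 - 1)*(-2) = -1*(-2) = 2)
s + 1/(-27709 + h(-19)) = -26514 + 1/(-27709 + 2) = -26514 + 1/(-27707) = -26514 - 1/27707 = -734623399/27707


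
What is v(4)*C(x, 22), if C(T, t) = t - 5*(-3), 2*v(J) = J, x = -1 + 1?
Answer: 74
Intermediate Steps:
x = 0
v(J) = J/2
C(T, t) = 15 + t (C(T, t) = t + 15 = 15 + t)
v(4)*C(x, 22) = ((½)*4)*(15 + 22) = 2*37 = 74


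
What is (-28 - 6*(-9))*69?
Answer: 1794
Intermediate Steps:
(-28 - 6*(-9))*69 = (-28 + 54)*69 = 26*69 = 1794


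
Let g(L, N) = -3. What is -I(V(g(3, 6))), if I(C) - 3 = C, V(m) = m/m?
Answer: -4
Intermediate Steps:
V(m) = 1
I(C) = 3 + C
-I(V(g(3, 6))) = -(3 + 1) = -1*4 = -4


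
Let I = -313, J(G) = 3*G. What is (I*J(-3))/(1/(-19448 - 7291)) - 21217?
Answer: -75344980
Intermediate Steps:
(I*J(-3))/(1/(-19448 - 7291)) - 21217 = (-939*(-3))/(1/(-19448 - 7291)) - 21217 = (-313*(-9))/(1/(-26739)) - 21217 = 2817/(-1/26739) - 21217 = 2817*(-26739) - 21217 = -75323763 - 21217 = -75344980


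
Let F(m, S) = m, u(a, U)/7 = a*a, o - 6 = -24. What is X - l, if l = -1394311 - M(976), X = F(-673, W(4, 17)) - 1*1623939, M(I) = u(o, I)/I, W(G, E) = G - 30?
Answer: -56192877/244 ≈ -2.3030e+5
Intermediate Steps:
o = -18 (o = 6 - 24 = -18)
u(a, U) = 7*a² (u(a, U) = 7*(a*a) = 7*a²)
W(G, E) = -30 + G
M(I) = 2268/I (M(I) = (7*(-18)²)/I = (7*324)/I = 2268/I)
X = -1624612 (X = -673 - 1*1623939 = -673 - 1623939 = -1624612)
l = -340212451/244 (l = -1394311 - 2268/976 = -1394311 - 1*567/244 = -1394311 - 567/244 = -340212451/244 ≈ -1.3943e+6)
X - l = -1624612 - 1*(-340212451/244) = -1624612 + 340212451/244 = -56192877/244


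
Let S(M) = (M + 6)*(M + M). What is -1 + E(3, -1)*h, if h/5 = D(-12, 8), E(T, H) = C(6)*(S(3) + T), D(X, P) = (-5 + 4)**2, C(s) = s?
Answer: 1709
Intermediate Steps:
D(X, P) = 1 (D(X, P) = (-1)**2 = 1)
S(M) = 2*M*(6 + M) (S(M) = (6 + M)*(2*M) = 2*M*(6 + M))
E(T, H) = 324 + 6*T (E(T, H) = 6*(2*3*(6 + 3) + T) = 6*(2*3*9 + T) = 6*(54 + T) = 324 + 6*T)
h = 5 (h = 5*1 = 5)
-1 + E(3, -1)*h = -1 + (324 + 6*3)*5 = -1 + (324 + 18)*5 = -1 + 342*5 = -1 + 1710 = 1709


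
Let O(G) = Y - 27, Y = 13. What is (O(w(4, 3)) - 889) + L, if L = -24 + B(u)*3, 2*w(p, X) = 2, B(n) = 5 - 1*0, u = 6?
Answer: -912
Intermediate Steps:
B(n) = 5 (B(n) = 5 + 0 = 5)
w(p, X) = 1 (w(p, X) = (½)*2 = 1)
O(G) = -14 (O(G) = 13 - 27 = -14)
L = -9 (L = -24 + 5*3 = -24 + 15 = -9)
(O(w(4, 3)) - 889) + L = (-14 - 889) - 9 = -903 - 9 = -912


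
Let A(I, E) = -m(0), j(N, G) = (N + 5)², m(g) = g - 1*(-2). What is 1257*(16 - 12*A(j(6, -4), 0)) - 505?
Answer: 49775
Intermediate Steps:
m(g) = 2 + g (m(g) = g + 2 = 2 + g)
j(N, G) = (5 + N)²
A(I, E) = -2 (A(I, E) = -(2 + 0) = -1*2 = -2)
1257*(16 - 12*A(j(6, -4), 0)) - 505 = 1257*(16 - 12*(-2)) - 505 = 1257*(16 + 24) - 505 = 1257*40 - 505 = 50280 - 505 = 49775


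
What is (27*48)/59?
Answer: 1296/59 ≈ 21.966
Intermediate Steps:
(27*48)/59 = 1296*(1/59) = 1296/59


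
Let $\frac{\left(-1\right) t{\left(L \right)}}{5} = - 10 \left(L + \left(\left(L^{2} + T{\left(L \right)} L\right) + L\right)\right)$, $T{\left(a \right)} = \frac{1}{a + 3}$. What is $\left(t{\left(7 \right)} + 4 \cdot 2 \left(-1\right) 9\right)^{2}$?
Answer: $9690769$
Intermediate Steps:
$T{\left(a \right)} = \frac{1}{3 + a}$
$t{\left(L \right)} = 50 L^{2} + 100 L + \frac{50 L}{3 + L}$ ($t{\left(L \right)} = - 5 \left(- 10 \left(L + \left(\left(L^{2} + \frac{L}{3 + L}\right) + L\right)\right)\right) = - 5 \left(- 10 \left(L + \left(L + L^{2} + \frac{L}{3 + L}\right)\right)\right) = - 5 \left(- 10 \left(L^{2} + 2 L + \frac{L}{3 + L}\right)\right) = - 5 \left(- 20 L - 10 L^{2} - \frac{10 L}{3 + L}\right) = 50 L^{2} + 100 L + \frac{50 L}{3 + L}$)
$\left(t{\left(7 \right)} + 4 \cdot 2 \left(-1\right) 9\right)^{2} = \left(50 \cdot 7 \frac{1}{3 + 7} \left(1 + \left(2 + 7\right) \left(3 + 7\right)\right) + 4 \cdot 2 \left(-1\right) 9\right)^{2} = \left(50 \cdot 7 \cdot \frac{1}{10} \left(1 + 9 \cdot 10\right) + 8 \left(-1\right) 9\right)^{2} = \left(50 \cdot 7 \cdot \frac{1}{10} \left(1 + 90\right) - 72\right)^{2} = \left(50 \cdot 7 \cdot \frac{1}{10} \cdot 91 - 72\right)^{2} = \left(3185 - 72\right)^{2} = 3113^{2} = 9690769$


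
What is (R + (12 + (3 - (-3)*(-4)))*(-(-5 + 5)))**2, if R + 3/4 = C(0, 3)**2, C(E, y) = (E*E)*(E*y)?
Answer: 9/16 ≈ 0.56250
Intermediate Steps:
C(E, y) = y*E**3 (C(E, y) = E**2*(E*y) = y*E**3)
R = -3/4 (R = -3/4 + (3*0**3)**2 = -3/4 + (3*0)**2 = -3/4 + 0**2 = -3/4 + 0 = -3/4 ≈ -0.75000)
(R + (12 + (3 - (-3)*(-4)))*(-(-5 + 5)))**2 = (-3/4 + (12 + (3 - (-3)*(-4)))*(-(-5 + 5)))**2 = (-3/4 + (12 + (3 - 1*12))*(-1*0))**2 = (-3/4 + (12 + (3 - 12))*0)**2 = (-3/4 + (12 - 9)*0)**2 = (-3/4 + 3*0)**2 = (-3/4 + 0)**2 = (-3/4)**2 = 9/16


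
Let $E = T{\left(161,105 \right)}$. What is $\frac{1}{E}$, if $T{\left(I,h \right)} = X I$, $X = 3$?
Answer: $\frac{1}{483} \approx 0.0020704$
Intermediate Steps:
$T{\left(I,h \right)} = 3 I$
$E = 483$ ($E = 3 \cdot 161 = 483$)
$\frac{1}{E} = \frac{1}{483}$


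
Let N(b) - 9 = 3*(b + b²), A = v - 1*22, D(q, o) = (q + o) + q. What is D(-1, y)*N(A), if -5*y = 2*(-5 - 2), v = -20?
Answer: 4140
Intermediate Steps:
y = 14/5 (y = -2*(-5 - 2)/5 = -2*(-7)/5 = -⅕*(-14) = 14/5 ≈ 2.8000)
D(q, o) = o + 2*q (D(q, o) = (o + q) + q = o + 2*q)
A = -42 (A = -20 - 1*22 = -20 - 22 = -42)
N(b) = 9 + 3*b + 3*b² (N(b) = 9 + 3*(b + b²) = 9 + (3*b + 3*b²) = 9 + 3*b + 3*b²)
D(-1, y)*N(A) = (14/5 + 2*(-1))*(9 + 3*(-42) + 3*(-42)²) = (14/5 - 2)*(9 - 126 + 3*1764) = 4*(9 - 126 + 5292)/5 = (⅘)*5175 = 4140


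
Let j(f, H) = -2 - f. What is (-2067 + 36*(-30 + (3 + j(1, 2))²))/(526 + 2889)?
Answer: -3147/3415 ≈ -0.92152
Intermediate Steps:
(-2067 + 36*(-30 + (3 + j(1, 2))²))/(526 + 2889) = (-2067 + 36*(-30 + (3 + (-2 - 1*1))²))/(526 + 2889) = (-2067 + 36*(-30 + (3 + (-2 - 1))²))/3415 = (-2067 + 36*(-30 + (3 - 3)²))*(1/3415) = (-2067 + 36*(-30 + 0²))*(1/3415) = (-2067 + 36*(-30 + 0))*(1/3415) = (-2067 + 36*(-30))*(1/3415) = (-2067 - 1080)*(1/3415) = -3147*1/3415 = -3147/3415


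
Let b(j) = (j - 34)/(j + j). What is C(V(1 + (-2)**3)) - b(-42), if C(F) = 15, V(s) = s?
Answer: 296/21 ≈ 14.095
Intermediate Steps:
b(j) = (-34 + j)/(2*j) (b(j) = (-34 + j)/((2*j)) = (-34 + j)*(1/(2*j)) = (-34 + j)/(2*j))
C(V(1 + (-2)**3)) - b(-42) = 15 - (-34 - 42)/(2*(-42)) = 15 - (-1)*(-76)/(2*42) = 15 - 1*19/21 = 15 - 19/21 = 296/21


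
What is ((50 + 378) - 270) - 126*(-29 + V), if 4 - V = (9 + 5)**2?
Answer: 28004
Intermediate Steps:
V = -192 (V = 4 - (9 + 5)**2 = 4 - 1*14**2 = 4 - 1*196 = 4 - 196 = -192)
((50 + 378) - 270) - 126*(-29 + V) = ((50 + 378) - 270) - 126*(-29 - 192) = (428 - 270) - 126*(-221) = 158 + 27846 = 28004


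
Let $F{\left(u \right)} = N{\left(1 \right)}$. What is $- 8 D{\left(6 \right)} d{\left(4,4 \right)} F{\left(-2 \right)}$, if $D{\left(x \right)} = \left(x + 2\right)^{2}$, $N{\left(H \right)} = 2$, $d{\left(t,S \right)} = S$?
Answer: $-4096$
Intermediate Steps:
$D{\left(x \right)} = \left(2 + x\right)^{2}$
$F{\left(u \right)} = 2$
$- 8 D{\left(6 \right)} d{\left(4,4 \right)} F{\left(-2 \right)} = - 8 \left(2 + 6\right)^{2} \cdot 4 \cdot 2 = - 8 \cdot 8^{2} \cdot 4 \cdot 2 = \left(-8\right) 64 \cdot 4 \cdot 2 = \left(-512\right) 4 \cdot 2 = \left(-2048\right) 2 = -4096$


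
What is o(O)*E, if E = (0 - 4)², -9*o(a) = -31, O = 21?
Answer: 496/9 ≈ 55.111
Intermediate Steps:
o(a) = 31/9 (o(a) = -⅑*(-31) = 31/9)
E = 16 (E = (-4)² = 16)
o(O)*E = (31/9)*16 = 496/9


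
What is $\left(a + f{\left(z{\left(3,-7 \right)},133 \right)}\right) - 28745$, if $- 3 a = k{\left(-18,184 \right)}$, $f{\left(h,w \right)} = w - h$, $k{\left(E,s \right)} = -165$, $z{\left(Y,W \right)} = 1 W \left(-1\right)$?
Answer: $-28564$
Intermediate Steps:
$z{\left(Y,W \right)} = - W$ ($z{\left(Y,W \right)} = W \left(-1\right) = - W$)
$a = 55$ ($a = \left(- \frac{1}{3}\right) \left(-165\right) = 55$)
$\left(a + f{\left(z{\left(3,-7 \right)},133 \right)}\right) - 28745 = \left(55 + \left(133 - \left(-1\right) \left(-7\right)\right)\right) - 28745 = \left(55 + \left(133 - 7\right)\right) - 28745 = \left(55 + 126\right) - 28745 = 181 - 28745 = -28564$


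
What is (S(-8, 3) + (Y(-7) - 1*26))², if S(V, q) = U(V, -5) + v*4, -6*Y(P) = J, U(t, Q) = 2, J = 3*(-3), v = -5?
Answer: 7225/4 ≈ 1806.3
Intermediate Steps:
J = -9
Y(P) = 3/2 (Y(P) = -⅙*(-9) = 3/2)
S(V, q) = -18 (S(V, q) = 2 - 5*4 = 2 - 20 = -18)
(S(-8, 3) + (Y(-7) - 1*26))² = (-18 + (3/2 - 1*26))² = (-18 + (3/2 - 26))² = (-18 - 49/2)² = (-85/2)² = 7225/4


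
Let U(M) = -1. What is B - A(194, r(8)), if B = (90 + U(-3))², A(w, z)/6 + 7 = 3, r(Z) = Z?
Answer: 7945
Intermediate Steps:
A(w, z) = -24 (A(w, z) = -42 + 6*3 = -42 + 18 = -24)
B = 7921 (B = (90 - 1)² = 89² = 7921)
B - A(194, r(8)) = 7921 - 1*(-24) = 7921 + 24 = 7945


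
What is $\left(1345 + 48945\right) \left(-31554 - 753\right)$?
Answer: $-1624719030$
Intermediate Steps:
$\left(1345 + 48945\right) \left(-31554 - 753\right) = 50290 \left(-31554 - 753\right) = 50290 \left(-32307\right) = -1624719030$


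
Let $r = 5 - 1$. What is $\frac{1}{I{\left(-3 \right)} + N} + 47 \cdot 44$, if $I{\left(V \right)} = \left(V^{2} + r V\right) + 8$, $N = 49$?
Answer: $\frac{111673}{54} \approx 2068.0$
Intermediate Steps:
$r = 4$ ($r = 5 - 1 = 4$)
$I{\left(V \right)} = 8 + V^{2} + 4 V$ ($I{\left(V \right)} = \left(V^{2} + 4 V\right) + 8 = 8 + V^{2} + 4 V$)
$\frac{1}{I{\left(-3 \right)} + N} + 47 \cdot 44 = \frac{1}{\left(8 + \left(-3\right)^{2} + 4 \left(-3\right)\right) + 49} + 47 \cdot 44 = \frac{1}{\left(8 + 9 - 12\right) + 49} + 2068 = \frac{1}{5 + 49} + 2068 = \frac{1}{54} + 2068 = \frac{111673}{54}$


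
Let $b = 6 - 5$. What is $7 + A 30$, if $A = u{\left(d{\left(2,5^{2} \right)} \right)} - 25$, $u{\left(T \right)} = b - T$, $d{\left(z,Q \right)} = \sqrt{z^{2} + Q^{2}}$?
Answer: $-713 - 30 \sqrt{629} \approx -1465.4$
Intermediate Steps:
$d{\left(z,Q \right)} = \sqrt{Q^{2} + z^{2}}$
$b = 1$
$u{\left(T \right)} = 1 - T$
$A = -24 - \sqrt{629}$ ($A = \left(1 - \sqrt{\left(5^{2}\right)^{2} + 2^{2}}\right) - 25 = \left(1 - \sqrt{25^{2} + 4}\right) - 25 = \left(1 - \sqrt{625 + 4}\right) - 25 = \left(1 - \sqrt{629}\right) - 25 = -24 - \sqrt{629} \approx -49.08$)
$7 + A 30 = 7 + \left(-24 - \sqrt{629}\right) 30 = 7 - \left(720 + 30 \sqrt{629}\right) = -713 - 30 \sqrt{629}$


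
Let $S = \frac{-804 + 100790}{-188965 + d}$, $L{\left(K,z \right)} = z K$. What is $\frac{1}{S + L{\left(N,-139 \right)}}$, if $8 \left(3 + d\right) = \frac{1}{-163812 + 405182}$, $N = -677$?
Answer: $\frac{364889649279}{34337017597135177} \approx 1.0627 \cdot 10^{-5}$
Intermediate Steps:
$L{\left(K,z \right)} = K z$
$d = - \frac{5792879}{1930960}$ ($d = -3 + \frac{1}{8 \left(-163812 + 405182\right)} = -3 + \frac{1}{8 \cdot 241370} = -3 + \frac{1}{8} \cdot \frac{1}{241370} = -3 + \frac{1}{1930960} = - \frac{5792879}{1930960} \approx -3.0$)
$S = - \frac{193068966560}{364889649279}$ ($S = \frac{-804 + 100790}{-188965 - \frac{5792879}{1930960}} = \frac{99986}{- \frac{364889649279}{1930960}} = 99986 \left(- \frac{1930960}{364889649279}\right) = - \frac{193068966560}{364889649279} \approx -0.52912$)
$\frac{1}{S + L{\left(N,-139 \right)}} = \frac{1}{- \frac{193068966560}{364889649279} - -94103} = \frac{1}{- \frac{193068966560}{364889649279} + 94103} = \frac{1}{\frac{34337017597135177}{364889649279}} = \frac{364889649279}{34337017597135177}$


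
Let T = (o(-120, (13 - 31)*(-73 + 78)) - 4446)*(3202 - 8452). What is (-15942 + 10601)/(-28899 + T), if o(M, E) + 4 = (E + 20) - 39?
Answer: -5341/23905851 ≈ -0.00022342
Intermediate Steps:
o(M, E) = -23 + E (o(M, E) = -4 + ((E + 20) - 39) = -4 + ((20 + E) - 39) = -4 + (-19 + E) = -23 + E)
T = 23934750 (T = ((-23 + (13 - 31)*(-73 + 78)) - 4446)*(3202 - 8452) = ((-23 - 18*5) - 4446)*(-5250) = ((-23 - 90) - 4446)*(-5250) = (-113 - 4446)*(-5250) = -4559*(-5250) = 23934750)
(-15942 + 10601)/(-28899 + T) = (-15942 + 10601)/(-28899 + 23934750) = -5341/23905851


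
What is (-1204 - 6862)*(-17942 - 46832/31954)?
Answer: 2312383061500/15977 ≈ 1.4473e+8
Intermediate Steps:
(-1204 - 6862)*(-17942 - 46832/31954) = -8066*(-17942 - 46832*1/31954) = -8066*(-17942 - 23416/15977) = -8066*(-286682750/15977) = 2312383061500/15977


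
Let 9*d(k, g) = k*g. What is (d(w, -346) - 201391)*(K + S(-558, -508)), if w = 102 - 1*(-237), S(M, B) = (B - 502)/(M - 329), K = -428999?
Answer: 244778190447913/2661 ≈ 9.1987e+10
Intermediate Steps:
S(M, B) = (-502 + B)/(-329 + M)
w = 339 (w = 102 + 237 = 339)
d(k, g) = g*k/9 (d(k, g) = (k*g)/9 = (g*k)/9 = g*k/9)
(d(w, -346) - 201391)*(K + S(-558, -508)) = ((⅑)*(-346)*339 - 201391)*(-428999 + (-502 - 508)/(-329 - 558)) = (-39098/3 - 201391)*(-428999 - 1010/(-887)) = -643271*(-428999 - 1/887*(-1010))/3 = -643271*(-428999 + 1010/887)/3 = -643271/3*(-380521103/887) = 244778190447913/2661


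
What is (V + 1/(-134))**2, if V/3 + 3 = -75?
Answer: 983261449/17956 ≈ 54760.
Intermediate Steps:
V = -234 (V = -9 + 3*(-75) = -9 - 225 = -234)
(V + 1/(-134))**2 = (-234 + 1/(-134))**2 = (-234 - 1/134)**2 = (-31357/134)**2 = 983261449/17956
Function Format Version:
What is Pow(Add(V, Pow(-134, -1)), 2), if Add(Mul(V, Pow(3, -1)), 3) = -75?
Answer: Rational(983261449, 17956) ≈ 54760.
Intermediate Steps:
V = -234 (V = Add(-9, Mul(3, -75)) = Add(-9, -225) = -234)
Pow(Add(V, Pow(-134, -1)), 2) = Pow(Add(-234, Pow(-134, -1)), 2) = Pow(Add(-234, Rational(-1, 134)), 2) = Pow(Rational(-31357, 134), 2) = Rational(983261449, 17956)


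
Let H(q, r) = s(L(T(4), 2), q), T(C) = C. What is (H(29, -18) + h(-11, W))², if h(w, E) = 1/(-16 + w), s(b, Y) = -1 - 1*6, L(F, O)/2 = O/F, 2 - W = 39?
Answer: 36100/729 ≈ 49.520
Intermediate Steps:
W = -37 (W = 2 - 1*39 = 2 - 39 = -37)
L(F, O) = 2*O/F (L(F, O) = 2*(O/F) = 2*O/F)
s(b, Y) = -7 (s(b, Y) = -1 - 6 = -7)
H(q, r) = -7
(H(29, -18) + h(-11, W))² = (-7 + 1/(-16 - 11))² = (-7 + 1/(-27))² = (-7 - 1/27)² = (-190/27)² = 36100/729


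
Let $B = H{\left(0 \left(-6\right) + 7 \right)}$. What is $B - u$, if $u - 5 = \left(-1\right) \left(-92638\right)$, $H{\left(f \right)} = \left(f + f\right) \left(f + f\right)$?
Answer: $-92447$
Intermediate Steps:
$H{\left(f \right)} = 4 f^{2}$ ($H{\left(f \right)} = 2 f 2 f = 4 f^{2}$)
$B = 196$ ($B = 4 \left(0 \left(-6\right) + 7\right)^{2} = 4 \left(0 + 7\right)^{2} = 4 \cdot 7^{2} = 4 \cdot 49 = 196$)
$u = 92643$ ($u = 5 - -92638 = 5 + 92638 = 92643$)
$B - u = 196 - 92643 = -92447$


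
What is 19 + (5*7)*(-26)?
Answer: -891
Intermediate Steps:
19 + (5*7)*(-26) = 19 + 35*(-26) = 19 - 910 = -891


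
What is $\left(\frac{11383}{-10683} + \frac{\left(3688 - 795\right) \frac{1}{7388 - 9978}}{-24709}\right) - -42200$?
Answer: $\frac{28850254425515189}{683672579730} \approx 42199.0$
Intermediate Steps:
$\left(\frac{11383}{-10683} + \frac{\left(3688 - 795\right) \frac{1}{7388 - 9978}}{-24709}\right) - -42200 = \left(11383 \left(- \frac{1}{10683}\right) + \frac{2893}{-2590} \left(- \frac{1}{24709}\right)\right) + 42200 = \left(- \frac{11383}{10683} + 2893 \left(- \frac{1}{2590}\right) \left(- \frac{1}{24709}\right)\right) + 42200 = \left(- \frac{11383}{10683} - - \frac{2893}{63996310}\right) + 42200 = \left(- \frac{11383}{10683} + \frac{2893}{63996310}\right) + 42200 = - \frac{728439090811}{683672579730} + 42200 = \frac{28850254425515189}{683672579730}$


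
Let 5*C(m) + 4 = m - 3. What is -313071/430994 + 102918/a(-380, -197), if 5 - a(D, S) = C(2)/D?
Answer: 5618360288377/272819202 ≈ 20594.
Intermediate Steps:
C(m) = -7/5 + m/5 (C(m) = -⅘ + (m - 3)/5 = -⅘ + (-3 + m)/5 = -⅘ + (-⅗ + m/5) = -7/5 + m/5)
a(D, S) = 5 + 1/D (a(D, S) = 5 - (-7/5 + (⅕)*2)/D = 5 - (-7/5 + ⅖)/D = 5 - (-1)/D = 5 + 1/D)
-313071/430994 + 102918/a(-380, -197) = -313071/430994 + 102918/(5 + 1/(-380)) = -313071*1/430994 + 102918/(5 - 1/380) = -313071/430994 + 102918/(1899/380) = -313071/430994 + 102918*(380/1899) = -313071/430994 + 13036280/633 = 5618360288377/272819202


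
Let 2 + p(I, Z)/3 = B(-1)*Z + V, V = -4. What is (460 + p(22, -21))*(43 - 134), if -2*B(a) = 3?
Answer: -97643/2 ≈ -48822.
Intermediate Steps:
B(a) = -3/2 (B(a) = -1/2*3 = -3/2)
p(I, Z) = -18 - 9*Z/2 (p(I, Z) = -6 + 3*(-3*Z/2 - 4) = -6 + 3*(-4 - 3*Z/2) = -6 + (-12 - 9*Z/2) = -18 - 9*Z/2)
(460 + p(22, -21))*(43 - 134) = (460 + (-18 - 9/2*(-21)))*(43 - 134) = (460 + (-18 + 189/2))*(-91) = (460 + 153/2)*(-91) = (1073/2)*(-91) = -97643/2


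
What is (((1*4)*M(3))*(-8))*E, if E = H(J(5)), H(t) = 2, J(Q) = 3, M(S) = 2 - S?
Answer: 64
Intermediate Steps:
E = 2
(((1*4)*M(3))*(-8))*E = (((1*4)*(2 - 1*3))*(-8))*2 = ((4*(2 - 3))*(-8))*2 = ((4*(-1))*(-8))*2 = -4*(-8)*2 = 32*2 = 64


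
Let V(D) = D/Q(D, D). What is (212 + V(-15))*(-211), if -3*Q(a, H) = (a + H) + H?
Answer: -44521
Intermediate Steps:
Q(a, H) = -2*H/3 - a/3 (Q(a, H) = -((a + H) + H)/3 = -((H + a) + H)/3 = -(a + 2*H)/3 = -2*H/3 - a/3)
V(D) = -1 (V(D) = D/(-2*D/3 - D/3) = D/((-D)) = D*(-1/D) = -1)
(212 + V(-15))*(-211) = (212 - 1)*(-211) = 211*(-211) = -44521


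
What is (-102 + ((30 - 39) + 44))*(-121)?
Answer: 8107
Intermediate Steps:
(-102 + ((30 - 39) + 44))*(-121) = (-102 + (-9 + 44))*(-121) = (-102 + 35)*(-121) = -67*(-121) = 8107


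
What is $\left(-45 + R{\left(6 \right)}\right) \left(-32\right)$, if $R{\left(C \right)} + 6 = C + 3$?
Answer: $1344$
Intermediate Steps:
$R{\left(C \right)} = -3 + C$ ($R{\left(C \right)} = -6 + \left(C + 3\right) = -6 + \left(3 + C\right) = -3 + C$)
$\left(-45 + R{\left(6 \right)}\right) \left(-32\right) = \left(-45 + \left(-3 + 6\right)\right) \left(-32\right) = \left(-45 + 3\right) \left(-32\right) = \left(-42\right) \left(-32\right) = 1344$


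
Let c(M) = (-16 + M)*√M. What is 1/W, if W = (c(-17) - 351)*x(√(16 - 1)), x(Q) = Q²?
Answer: I/(45*(-117*I + 11*√17)) ≈ -0.00016512 + 6.4008e-5*I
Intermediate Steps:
c(M) = √M*(-16 + M)
W = -5265 - 495*I*√17 (W = (√(-17)*(-16 - 17) - 351)*(√(16 - 1))² = ((I*√17)*(-33) - 351)*(√15)² = (-33*I*√17 - 351)*15 = (-351 - 33*I*√17)*15 = -5265 - 495*I*√17 ≈ -5265.0 - 2040.9*I)
1/W = 1/(-5265 - 495*I*√17)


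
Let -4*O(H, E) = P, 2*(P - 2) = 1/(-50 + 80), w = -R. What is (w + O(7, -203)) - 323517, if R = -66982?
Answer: -61568521/240 ≈ -2.5654e+5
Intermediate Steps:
w = 66982 (w = -1*(-66982) = 66982)
P = 121/60 (P = 2 + 1/(2*(-50 + 80)) = 2 + (½)/30 = 2 + (½)*(1/30) = 2 + 1/60 = 121/60 ≈ 2.0167)
O(H, E) = -121/240 (O(H, E) = -¼*121/60 = -121/240)
(w + O(7, -203)) - 323517 = (66982 - 121/240) - 323517 = 16075559/240 - 323517 = -61568521/240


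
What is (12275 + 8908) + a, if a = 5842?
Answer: 27025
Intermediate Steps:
(12275 + 8908) + a = (12275 + 8908) + 5842 = 21183 + 5842 = 27025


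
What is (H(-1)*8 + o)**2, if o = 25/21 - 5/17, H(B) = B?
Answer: 6431296/127449 ≈ 50.462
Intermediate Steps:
o = 320/357 (o = 25*(1/21) - 5*1/17 = 25/21 - 5/17 = 320/357 ≈ 0.89636)
(H(-1)*8 + o)**2 = (-1*8 + 320/357)**2 = (-8 + 320/357)**2 = (-2536/357)**2 = 6431296/127449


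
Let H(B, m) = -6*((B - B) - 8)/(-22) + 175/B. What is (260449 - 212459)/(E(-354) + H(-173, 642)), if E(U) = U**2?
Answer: 91324970/238470271 ≈ 0.38296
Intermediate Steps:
H(B, m) = -24/11 + 175/B (H(B, m) = -6*(0 - 8)*(-1/22) + 175/B = -6*(-8)*(-1/22) + 175/B = 48*(-1/22) + 175/B = -24/11 + 175/B)
(260449 - 212459)/(E(-354) + H(-173, 642)) = (260449 - 212459)/((-354)**2 + (-24/11 + 175/(-173))) = 47990/(125316 + (-24/11 + 175*(-1/173))) = 47990/(125316 + (-24/11 - 175/173)) = 47990/(125316 - 6077/1903) = 47990/(238470271/1903) = 47990*(1903/238470271) = 91324970/238470271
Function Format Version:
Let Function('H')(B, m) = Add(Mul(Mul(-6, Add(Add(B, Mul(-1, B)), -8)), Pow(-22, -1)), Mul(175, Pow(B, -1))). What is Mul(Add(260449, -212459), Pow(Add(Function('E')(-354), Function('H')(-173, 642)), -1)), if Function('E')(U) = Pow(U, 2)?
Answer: Rational(91324970, 238470271) ≈ 0.38296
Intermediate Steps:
Function('H')(B, m) = Add(Rational(-24, 11), Mul(175, Pow(B, -1))) (Function('H')(B, m) = Add(Mul(Mul(-6, Add(0, -8)), Rational(-1, 22)), Mul(175, Pow(B, -1))) = Add(Mul(Mul(-6, -8), Rational(-1, 22)), Mul(175, Pow(B, -1))) = Add(Mul(48, Rational(-1, 22)), Mul(175, Pow(B, -1))) = Add(Rational(-24, 11), Mul(175, Pow(B, -1))))
Mul(Add(260449, -212459), Pow(Add(Function('E')(-354), Function('H')(-173, 642)), -1)) = Mul(Add(260449, -212459), Pow(Add(Pow(-354, 2), Add(Rational(-24, 11), Mul(175, Pow(-173, -1)))), -1)) = Mul(47990, Pow(Add(125316, Add(Rational(-24, 11), Mul(175, Rational(-1, 173)))), -1)) = Mul(47990, Pow(Add(125316, Add(Rational(-24, 11), Rational(-175, 173))), -1)) = Mul(47990, Pow(Add(125316, Rational(-6077, 1903)), -1)) = Mul(47990, Pow(Rational(238470271, 1903), -1)) = Mul(47990, Rational(1903, 238470271)) = Rational(91324970, 238470271)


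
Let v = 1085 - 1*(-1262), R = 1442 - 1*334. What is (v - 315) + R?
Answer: 3140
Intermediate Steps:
R = 1108 (R = 1442 - 334 = 1108)
v = 2347 (v = 1085 + 1262 = 2347)
(v - 315) + R = (2347 - 315) + 1108 = 2032 + 1108 = 3140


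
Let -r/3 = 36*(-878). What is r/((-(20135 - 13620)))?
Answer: -94824/6515 ≈ -14.555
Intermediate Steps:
r = 94824 (r = -108*(-878) = -3*(-31608) = 94824)
r/((-(20135 - 13620))) = 94824/((-(20135 - 13620))) = 94824/((-1*6515)) = 94824/(-6515) = 94824*(-1/6515) = -94824/6515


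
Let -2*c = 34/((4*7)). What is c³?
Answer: -4913/21952 ≈ -0.22381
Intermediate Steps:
c = -17/28 (c = -17/(4*7) = -17/28 ≈ -0.60714)
c³ = (-17/28)³ = -4913/21952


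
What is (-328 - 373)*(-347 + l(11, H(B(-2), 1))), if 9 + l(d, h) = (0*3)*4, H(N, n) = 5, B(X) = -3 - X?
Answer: 249556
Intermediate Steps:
l(d, h) = -9 (l(d, h) = -9 + (0*3)*4 = -9 + 0*4 = -9 + 0 = -9)
(-328 - 373)*(-347 + l(11, H(B(-2), 1))) = (-328 - 373)*(-347 - 9) = -701*(-356) = 249556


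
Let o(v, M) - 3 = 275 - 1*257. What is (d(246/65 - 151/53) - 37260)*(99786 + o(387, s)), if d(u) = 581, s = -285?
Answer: -3660820953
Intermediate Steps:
o(v, M) = 21 (o(v, M) = 3 + (275 - 1*257) = 3 + (275 - 257) = 3 + 18 = 21)
(d(246/65 - 151/53) - 37260)*(99786 + o(387, s)) = (581 - 37260)*(99786 + 21) = -36679*99807 = -3660820953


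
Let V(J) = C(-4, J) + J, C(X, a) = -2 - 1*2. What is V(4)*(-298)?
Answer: 0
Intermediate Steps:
C(X, a) = -4 (C(X, a) = -2 - 2 = -4)
V(J) = -4 + J
V(4)*(-298) = (-4 + 4)*(-298) = 0*(-298) = 0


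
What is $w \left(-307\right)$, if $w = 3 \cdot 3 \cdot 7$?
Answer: $-19341$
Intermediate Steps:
$w = 63$ ($w = 9 \cdot 7 = 63$)
$w \left(-307\right) = 63 \left(-307\right) = -19341$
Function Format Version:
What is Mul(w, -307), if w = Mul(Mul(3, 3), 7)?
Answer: -19341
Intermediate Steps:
w = 63 (w = Mul(9, 7) = 63)
Mul(w, -307) = Mul(63, -307) = -19341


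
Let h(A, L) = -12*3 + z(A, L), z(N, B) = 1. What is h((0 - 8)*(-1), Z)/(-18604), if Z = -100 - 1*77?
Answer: 35/18604 ≈ 0.0018813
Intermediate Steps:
Z = -177 (Z = -100 - 77 = -177)
h(A, L) = -35 (h(A, L) = -12*3 + 1 = -2*18 + 1 = -36 + 1 = -35)
h((0 - 8)*(-1), Z)/(-18604) = -35/(-18604) = -35*(-1/18604) = 35/18604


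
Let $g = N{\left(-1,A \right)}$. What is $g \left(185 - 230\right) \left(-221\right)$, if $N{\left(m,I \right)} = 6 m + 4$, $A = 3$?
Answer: $-19890$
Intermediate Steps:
$N{\left(m,I \right)} = 4 + 6 m$
$g = -2$ ($g = 4 + 6 \left(-1\right) = 4 - 6 = -2$)
$g \left(185 - 230\right) \left(-221\right) = - 2 \left(185 - 230\right) \left(-221\right) = - 2 \left(\left(-45\right) \left(-221\right)\right) = \left(-2\right) 9945 = -19890$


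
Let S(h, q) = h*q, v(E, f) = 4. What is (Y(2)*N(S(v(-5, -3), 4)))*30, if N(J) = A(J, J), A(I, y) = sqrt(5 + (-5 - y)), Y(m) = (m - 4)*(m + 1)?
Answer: -720*I ≈ -720.0*I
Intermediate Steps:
Y(m) = (1 + m)*(-4 + m) (Y(m) = (-4 + m)*(1 + m) = (1 + m)*(-4 + m))
A(I, y) = sqrt(-y)
N(J) = sqrt(-J)
(Y(2)*N(S(v(-5, -3), 4)))*30 = ((-4 + 2**2 - 3*2)*sqrt(-4*4))*30 = ((-4 + 4 - 6)*sqrt(-1*16))*30 = -24*I*30 = -720*I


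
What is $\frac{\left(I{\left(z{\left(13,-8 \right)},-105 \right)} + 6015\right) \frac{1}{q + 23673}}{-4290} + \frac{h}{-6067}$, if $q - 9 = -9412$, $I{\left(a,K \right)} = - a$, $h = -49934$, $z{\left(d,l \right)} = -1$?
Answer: $\frac{764209523282}{92852856525} \approx 8.2303$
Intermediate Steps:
$q = -9403$ ($q = 9 - 9412 = -9403$)
$\frac{\left(I{\left(z{\left(13,-8 \right)},-105 \right)} + 6015\right) \frac{1}{q + 23673}}{-4290} + \frac{h}{-6067} = \frac{\left(\left(-1\right) \left(-1\right) + 6015\right) \frac{1}{-9403 + 23673}}{-4290} - \frac{49934}{-6067} = \frac{1 + 6015}{14270} \left(- \frac{1}{4290}\right) - - \frac{49934}{6067} = 6016 \cdot \frac{1}{14270} \left(- \frac{1}{4290}\right) + \frac{49934}{6067} = \frac{3008}{7135} \left(- \frac{1}{4290}\right) + \frac{49934}{6067} = - \frac{1504}{15304575} + \frac{49934}{6067} = \frac{764209523282}{92852856525}$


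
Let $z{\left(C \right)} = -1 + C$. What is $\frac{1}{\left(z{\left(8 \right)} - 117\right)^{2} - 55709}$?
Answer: $- \frac{1}{43609} \approx -2.2931 \cdot 10^{-5}$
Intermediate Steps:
$\frac{1}{\left(z{\left(8 \right)} - 117\right)^{2} - 55709} = \frac{1}{\left(\left(-1 + 8\right) - 117\right)^{2} - 55709} = \frac{1}{\left(7 - 117\right)^{2} - 55709} = \frac{1}{\left(-110\right)^{2} - 55709} = \frac{1}{12100 - 55709} = \frac{1}{-43609} = - \frac{1}{43609}$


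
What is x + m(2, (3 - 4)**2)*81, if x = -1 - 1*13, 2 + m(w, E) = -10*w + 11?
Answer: -905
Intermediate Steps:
m(w, E) = 9 - 10*w (m(w, E) = -2 + (-10*w + 11) = -2 + (11 - 10*w) = 9 - 10*w)
x = -14 (x = -1 - 13 = -14)
x + m(2, (3 - 4)**2)*81 = -14 + (9 - 10*2)*81 = -14 + (9 - 20)*81 = -14 - 11*81 = -14 - 891 = -905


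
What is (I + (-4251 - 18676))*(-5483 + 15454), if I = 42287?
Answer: 193038560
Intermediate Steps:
(I + (-4251 - 18676))*(-5483 + 15454) = (42287 + (-4251 - 18676))*(-5483 + 15454) = (42287 - 22927)*9971 = 19360*9971 = 193038560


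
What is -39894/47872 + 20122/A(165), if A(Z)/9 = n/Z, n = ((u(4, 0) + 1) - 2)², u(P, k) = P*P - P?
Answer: 218867519/71808 ≈ 3048.0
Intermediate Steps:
u(P, k) = P² - P
n = 121 (n = ((4*(-1 + 4) + 1) - 2)² = ((4*3 + 1) - 2)² = ((12 + 1) - 2)² = (13 - 2)² = 11² = 121)
A(Z) = 1089/Z (A(Z) = 9*(121/Z) = 1089/Z)
-39894/47872 + 20122/A(165) = -39894/47872 + 20122/((1089/165)) = -39894*1/47872 + 20122/((1089*(1/165))) = -19947/23936 + 20122/(33/5) = -19947/23936 + 20122*(5/33) = -19947/23936 + 100610/33 = 218867519/71808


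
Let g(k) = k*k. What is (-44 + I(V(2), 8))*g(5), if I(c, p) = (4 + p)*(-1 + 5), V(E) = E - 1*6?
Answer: 100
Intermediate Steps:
g(k) = k**2
V(E) = -6 + E (V(E) = E - 6 = -6 + E)
I(c, p) = 16 + 4*p (I(c, p) = (4 + p)*4 = 16 + 4*p)
(-44 + I(V(2), 8))*g(5) = (-44 + (16 + 4*8))*5**2 = (-44 + (16 + 32))*25 = (-44 + 48)*25 = 4*25 = 100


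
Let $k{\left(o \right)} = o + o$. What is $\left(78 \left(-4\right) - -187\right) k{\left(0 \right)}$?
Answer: $0$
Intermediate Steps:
$k{\left(o \right)} = 2 o$
$\left(78 \left(-4\right) - -187\right) k{\left(0 \right)} = \left(78 \left(-4\right) - -187\right) 2 \cdot 0 = \left(-312 + 187\right) 0 = \left(-125\right) 0 = 0$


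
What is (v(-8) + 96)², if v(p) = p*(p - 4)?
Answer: 36864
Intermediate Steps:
v(p) = p*(-4 + p)
(v(-8) + 96)² = (-8*(-4 - 8) + 96)² = (-8*(-12) + 96)² = (96 + 96)² = 192² = 36864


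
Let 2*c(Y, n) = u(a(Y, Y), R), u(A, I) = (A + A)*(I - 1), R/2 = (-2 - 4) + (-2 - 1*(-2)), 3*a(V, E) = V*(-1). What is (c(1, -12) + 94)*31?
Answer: 9145/3 ≈ 3048.3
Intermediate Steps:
a(V, E) = -V/3 (a(V, E) = (V*(-1))/3 = (-V)/3 = -V/3)
R = -12 (R = 2*((-2 - 4) + (-2 - 1*(-2))) = 2*(-6 + (-2 + 2)) = 2*(-6 + 0) = 2*(-6) = -12)
u(A, I) = 2*A*(-1 + I) (u(A, I) = (2*A)*(-1 + I) = 2*A*(-1 + I))
c(Y, n) = 13*Y/3 (c(Y, n) = (2*(-Y/3)*(-1 - 12))/2 = (2*(-Y/3)*(-13))/2 = (26*Y/3)/2 = 13*Y/3)
(c(1, -12) + 94)*31 = ((13/3)*1 + 94)*31 = (13/3 + 94)*31 = (295/3)*31 = 9145/3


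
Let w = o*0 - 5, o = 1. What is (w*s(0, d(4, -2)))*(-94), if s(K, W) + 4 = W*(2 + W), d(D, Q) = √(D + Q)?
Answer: -940 + 940*√2 ≈ 389.36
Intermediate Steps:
s(K, W) = -4 + W*(2 + W)
w = -5 (w = 1*0 - 5 = 0 - 5 = -5)
(w*s(0, d(4, -2)))*(-94) = -5*(-4 + (√(4 - 2))² + 2*√(4 - 2))*(-94) = -5*(-4 + (√2)² + 2*√2)*(-94) = -5*(-4 + 2 + 2*√2)*(-94) = -5*(-2 + 2*√2)*(-94) = (10 - 10*√2)*(-94) = -940 + 940*√2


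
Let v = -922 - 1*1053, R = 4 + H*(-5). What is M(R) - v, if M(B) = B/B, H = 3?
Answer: 1976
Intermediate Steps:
R = -11 (R = 4 + 3*(-5) = 4 - 15 = -11)
M(B) = 1
v = -1975 (v = -922 - 1053 = -1975)
M(R) - v = 1 - 1*(-1975) = 1 + 1975 = 1976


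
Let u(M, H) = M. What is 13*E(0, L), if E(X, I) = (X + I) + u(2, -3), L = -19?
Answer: -221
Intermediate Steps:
E(X, I) = 2 + I + X (E(X, I) = (X + I) + 2 = (I + X) + 2 = 2 + I + X)
13*E(0, L) = 13*(2 - 19 + 0) = 13*(-17) = -221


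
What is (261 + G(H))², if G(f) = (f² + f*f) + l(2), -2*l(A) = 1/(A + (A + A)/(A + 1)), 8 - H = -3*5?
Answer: 695746129/400 ≈ 1.7394e+6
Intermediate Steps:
H = 23 (H = 8 - (-3)*5 = 8 - 1*(-15) = 8 + 15 = 23)
l(A) = -1/(2*(A + 2*A/(1 + A))) (l(A) = -1/(2*(A + (A + A)/(A + 1))) = -1/(2*(A + (2*A)/(1 + A))) = -1/(2*(A + 2*A/(1 + A))))
G(f) = -3/20 + 2*f² (G(f) = (f² + f*f) + (½)*(-1 - 1*2)/(2*(3 + 2)) = (f² + f²) + (½)*(½)*(-1 - 2)/5 = 2*f² + (½)*(½)*(⅕)*(-3) = 2*f² - 3/20 = -3/20 + 2*f²)
(261 + G(H))² = (261 + (-3/20 + 2*23²))² = (261 + (-3/20 + 2*529))² = (261 + (-3/20 + 1058))² = (261 + 21157/20)² = (26377/20)² = 695746129/400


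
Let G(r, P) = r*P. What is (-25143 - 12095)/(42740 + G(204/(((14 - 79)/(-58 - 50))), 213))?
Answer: -1210235/3735458 ≈ -0.32399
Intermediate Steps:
G(r, P) = P*r
(-25143 - 12095)/(42740 + G(204/(((14 - 79)/(-58 - 50))), 213)) = (-25143 - 12095)/(42740 + 213*(204/(((14 - 79)/(-58 - 50))))) = -37238/(42740 + 213*(204/((-65/(-108))))) = -37238/(42740 + 213*(204/((-65*(-1/108))))) = -37238/(42740 + 213*(204/(65/108))) = -37238/(42740 + 213*(204*(108/65))) = -37238/(42740 + 213*(22032/65)) = -37238/(42740 + 4692816/65) = -37238/7470916/65 = -37238*65/7470916 = -1210235/3735458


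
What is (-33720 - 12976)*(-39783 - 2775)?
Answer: 1987288368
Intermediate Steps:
(-33720 - 12976)*(-39783 - 2775) = -46696*(-42558) = 1987288368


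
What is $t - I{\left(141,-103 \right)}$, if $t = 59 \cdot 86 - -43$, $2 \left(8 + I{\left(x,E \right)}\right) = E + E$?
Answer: $5228$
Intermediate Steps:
$I{\left(x,E \right)} = -8 + E$ ($I{\left(x,E \right)} = -8 + \frac{E + E}{2} = -8 + \frac{2 E}{2} = -8 + E$)
$t = 5117$ ($t = 5074 + 43 = 5117$)
$t - I{\left(141,-103 \right)} = 5117 - \left(-8 - 103\right) = 5117 - -111 = 5117 + 111 = 5228$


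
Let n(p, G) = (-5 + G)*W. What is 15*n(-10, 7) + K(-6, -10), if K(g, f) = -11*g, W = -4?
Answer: -54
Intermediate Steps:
n(p, G) = 20 - 4*G (n(p, G) = (-5 + G)*(-4) = 20 - 4*G)
15*n(-10, 7) + K(-6, -10) = 15*(20 - 4*7) - 11*(-6) = 15*(20 - 28) + 66 = 15*(-8) + 66 = -120 + 66 = -54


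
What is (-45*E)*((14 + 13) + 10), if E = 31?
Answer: -51615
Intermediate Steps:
(-45*E)*((14 + 13) + 10) = (-45*31)*((14 + 13) + 10) = -1395*(27 + 10) = -1395*37 = -51615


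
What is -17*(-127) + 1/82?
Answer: 177039/82 ≈ 2159.0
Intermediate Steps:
-17*(-127) + 1/82 = 2159 + 1/82 = 177039/82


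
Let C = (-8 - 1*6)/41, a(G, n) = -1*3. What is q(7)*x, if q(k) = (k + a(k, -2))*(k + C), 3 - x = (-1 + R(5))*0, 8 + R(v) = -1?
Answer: 3276/41 ≈ 79.902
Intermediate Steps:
R(v) = -9 (R(v) = -8 - 1 = -9)
x = 3 (x = 3 - (-1 - 9)*0 = 3 - (-10)*0 = 3 - 1*0 = 3 + 0 = 3)
a(G, n) = -3
C = -14/41 (C = (-8 - 6)*(1/41) = -14*1/41 = -14/41 ≈ -0.34146)
q(k) = (-3 + k)*(-14/41 + k) (q(k) = (k - 3)*(k - 14/41) = (-3 + k)*(-14/41 + k))
q(7)*x = (42/41 + 7² - 137/41*7)*3 = (42/41 + 49 - 959/41)*3 = (1092/41)*3 = 3276/41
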